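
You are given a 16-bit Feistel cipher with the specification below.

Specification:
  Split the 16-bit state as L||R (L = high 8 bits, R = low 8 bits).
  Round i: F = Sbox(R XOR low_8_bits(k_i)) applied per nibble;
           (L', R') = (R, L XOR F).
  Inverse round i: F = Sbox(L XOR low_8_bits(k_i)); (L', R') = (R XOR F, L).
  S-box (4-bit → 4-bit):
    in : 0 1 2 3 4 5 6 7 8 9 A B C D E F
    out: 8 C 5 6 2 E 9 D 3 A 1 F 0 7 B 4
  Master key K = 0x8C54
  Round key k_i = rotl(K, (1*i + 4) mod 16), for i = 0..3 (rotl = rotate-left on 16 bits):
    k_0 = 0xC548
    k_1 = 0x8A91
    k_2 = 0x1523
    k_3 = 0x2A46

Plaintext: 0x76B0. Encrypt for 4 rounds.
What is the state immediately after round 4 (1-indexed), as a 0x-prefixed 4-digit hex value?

0x0986

s_0 = plaintext = 0x76B0
s_1 = Round(s_0, k_0) = 0xB035
s_2 = Round(s_1, k_1) = 0x35A2
s_3 = Round(s_2, k_2) = 0xA209
s_4 = Round(s_3, k_3) = 0x0986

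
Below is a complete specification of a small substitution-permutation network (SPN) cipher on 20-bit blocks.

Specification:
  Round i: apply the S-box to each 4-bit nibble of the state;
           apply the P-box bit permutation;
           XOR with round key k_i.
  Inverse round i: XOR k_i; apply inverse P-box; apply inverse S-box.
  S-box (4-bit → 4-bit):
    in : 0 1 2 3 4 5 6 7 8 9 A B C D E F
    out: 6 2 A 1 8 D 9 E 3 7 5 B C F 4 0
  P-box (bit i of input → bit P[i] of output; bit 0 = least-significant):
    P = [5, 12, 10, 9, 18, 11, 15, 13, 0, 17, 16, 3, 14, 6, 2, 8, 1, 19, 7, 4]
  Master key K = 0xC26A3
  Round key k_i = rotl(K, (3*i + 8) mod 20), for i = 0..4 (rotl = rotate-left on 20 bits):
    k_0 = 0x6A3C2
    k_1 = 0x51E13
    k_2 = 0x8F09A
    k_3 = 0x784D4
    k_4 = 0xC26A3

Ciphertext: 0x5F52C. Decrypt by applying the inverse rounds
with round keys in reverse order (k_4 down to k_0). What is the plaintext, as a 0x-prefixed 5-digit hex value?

0x77844

s_0 = ciphertext = 0x5F52C
s_1 = InvRound(s_0, k_4) = 0x955E2
s_2 = InvRound(s_1, k_3) = 0xB51A8
s_3 = InvRound(s_2, k_2) = 0x640C3
s_4 = InvRound(s_3, k_1) = 0xC8017
s_5 = InvRound(s_4, k_0) = 0x77844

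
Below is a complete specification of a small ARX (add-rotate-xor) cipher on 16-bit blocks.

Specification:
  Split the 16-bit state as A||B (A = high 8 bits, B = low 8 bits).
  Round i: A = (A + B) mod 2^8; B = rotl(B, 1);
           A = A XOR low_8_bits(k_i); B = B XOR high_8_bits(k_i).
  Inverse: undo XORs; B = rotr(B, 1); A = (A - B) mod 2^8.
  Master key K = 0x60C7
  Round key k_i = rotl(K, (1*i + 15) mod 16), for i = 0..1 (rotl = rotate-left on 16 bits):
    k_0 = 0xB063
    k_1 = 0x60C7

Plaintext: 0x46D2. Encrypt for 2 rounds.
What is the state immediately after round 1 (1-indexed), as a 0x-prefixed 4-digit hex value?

0x7B15

s_0 = plaintext = 0x46D2
s_1 = Round(s_0, k_0) = 0x7B15
s_2 = Round(s_1, k_1) = 0x574A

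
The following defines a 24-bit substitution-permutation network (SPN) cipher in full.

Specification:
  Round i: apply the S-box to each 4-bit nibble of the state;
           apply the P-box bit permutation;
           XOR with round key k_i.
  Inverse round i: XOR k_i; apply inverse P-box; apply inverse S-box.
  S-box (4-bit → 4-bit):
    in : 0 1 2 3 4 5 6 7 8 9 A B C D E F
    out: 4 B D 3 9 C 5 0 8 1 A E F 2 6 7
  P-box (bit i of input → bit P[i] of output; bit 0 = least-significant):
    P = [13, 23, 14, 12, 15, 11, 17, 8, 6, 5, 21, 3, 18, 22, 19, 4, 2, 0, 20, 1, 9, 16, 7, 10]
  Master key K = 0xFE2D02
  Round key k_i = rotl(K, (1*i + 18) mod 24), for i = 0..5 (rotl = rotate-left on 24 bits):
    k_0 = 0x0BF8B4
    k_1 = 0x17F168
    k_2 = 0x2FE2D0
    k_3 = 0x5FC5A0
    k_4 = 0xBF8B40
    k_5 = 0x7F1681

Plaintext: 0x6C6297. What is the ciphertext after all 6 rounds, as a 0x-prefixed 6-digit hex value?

0xDD931C

s_0 = plaintext = 0x6C6297
s_1 = Round(s_0, k_0) = 0x377A7B
s_2 = Round(s_1, k_1) = 0x96A340
s_3 = Round(s_2, k_2) = 0x7F21A4
s_4 = Round(s_3, k_3) = 0x43FCDD
s_5 = Round(s_4, k_4) = 0x53852D
s_6 = Round(s_5, k_5) = 0xDD931C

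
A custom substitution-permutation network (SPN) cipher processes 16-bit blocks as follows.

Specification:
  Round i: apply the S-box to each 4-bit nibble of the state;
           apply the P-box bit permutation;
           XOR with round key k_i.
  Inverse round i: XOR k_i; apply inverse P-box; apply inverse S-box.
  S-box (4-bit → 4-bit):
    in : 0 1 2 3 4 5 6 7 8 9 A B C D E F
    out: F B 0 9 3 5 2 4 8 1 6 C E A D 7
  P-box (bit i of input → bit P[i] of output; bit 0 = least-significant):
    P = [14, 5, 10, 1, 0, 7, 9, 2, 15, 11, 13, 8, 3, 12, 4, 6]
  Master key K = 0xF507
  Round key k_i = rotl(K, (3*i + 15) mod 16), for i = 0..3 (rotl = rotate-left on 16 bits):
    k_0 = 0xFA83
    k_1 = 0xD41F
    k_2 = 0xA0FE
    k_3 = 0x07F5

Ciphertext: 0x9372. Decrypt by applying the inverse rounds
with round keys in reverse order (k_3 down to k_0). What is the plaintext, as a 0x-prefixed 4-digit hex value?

s_0 = ciphertext = 0x9372
s_1 = InvRound(s_0, k_3) = 0x691B
s_2 = InvRound(s_1, k_2) = 0x8114
s_3 = InvRound(s_2, k_1) = 0x489E
s_4 = InvRound(s_3, k_0) = 0xF5E2

0xF5E2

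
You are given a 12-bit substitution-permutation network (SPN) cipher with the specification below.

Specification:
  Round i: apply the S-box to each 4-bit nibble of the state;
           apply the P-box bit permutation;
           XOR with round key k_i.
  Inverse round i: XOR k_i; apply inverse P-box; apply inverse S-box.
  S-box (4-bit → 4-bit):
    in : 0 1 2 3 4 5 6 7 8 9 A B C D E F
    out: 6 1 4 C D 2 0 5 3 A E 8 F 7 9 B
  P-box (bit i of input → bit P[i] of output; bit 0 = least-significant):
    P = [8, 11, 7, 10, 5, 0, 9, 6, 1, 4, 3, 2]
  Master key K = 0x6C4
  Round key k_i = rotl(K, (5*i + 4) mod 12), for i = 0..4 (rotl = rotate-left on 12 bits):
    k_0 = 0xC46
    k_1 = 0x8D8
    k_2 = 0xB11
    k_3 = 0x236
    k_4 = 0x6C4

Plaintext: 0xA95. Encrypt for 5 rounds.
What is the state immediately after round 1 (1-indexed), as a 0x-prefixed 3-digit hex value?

0x41B

s_0 = plaintext = 0xA95
s_1 = Round(s_0, k_0) = 0x41B
s_2 = Round(s_1, k_1) = 0xCF6
s_3 = Round(s_2, k_2) = 0xB6E
s_4 = Round(s_3, k_3) = 0x732
s_5 = Round(s_4, k_4) = 0x40E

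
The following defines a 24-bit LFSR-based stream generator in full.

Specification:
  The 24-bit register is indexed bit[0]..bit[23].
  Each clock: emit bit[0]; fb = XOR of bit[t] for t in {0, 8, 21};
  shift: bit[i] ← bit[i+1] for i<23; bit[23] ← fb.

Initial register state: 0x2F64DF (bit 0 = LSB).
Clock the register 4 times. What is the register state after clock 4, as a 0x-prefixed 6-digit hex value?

0xA2F64D

reg_0 = 0x2F64DF
clock 1: out=1, reg = 0x17B26F
clock 2: out=1, reg = 0x8BD937
clock 3: out=1, reg = 0x45EC9B
clock 4: out=1, reg = 0xA2F64D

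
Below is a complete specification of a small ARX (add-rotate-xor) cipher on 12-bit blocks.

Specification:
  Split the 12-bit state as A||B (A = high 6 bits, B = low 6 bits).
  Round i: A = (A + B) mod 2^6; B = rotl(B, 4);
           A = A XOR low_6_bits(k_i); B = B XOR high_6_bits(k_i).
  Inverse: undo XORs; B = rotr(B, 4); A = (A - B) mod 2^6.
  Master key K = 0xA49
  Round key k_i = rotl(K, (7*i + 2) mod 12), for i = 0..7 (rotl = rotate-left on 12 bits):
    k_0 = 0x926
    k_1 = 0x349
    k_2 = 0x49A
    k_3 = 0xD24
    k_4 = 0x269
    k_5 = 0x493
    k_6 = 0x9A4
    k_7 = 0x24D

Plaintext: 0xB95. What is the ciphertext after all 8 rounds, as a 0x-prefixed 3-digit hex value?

0xFB5

s_0 = plaintext = 0xB95
s_1 = Round(s_0, k_0) = 0x971
s_2 = Round(s_1, k_1) = 0x7D1
s_3 = Round(s_2, k_2) = 0xA86
s_4 = Round(s_3, k_3) = 0x515
s_5 = Round(s_4, k_4) = 0x01C
s_6 = Round(s_5, k_5) = 0x3D5
s_7 = Round(s_6, k_6) = 0x033
s_8 = Round(s_7, k_7) = 0xFB5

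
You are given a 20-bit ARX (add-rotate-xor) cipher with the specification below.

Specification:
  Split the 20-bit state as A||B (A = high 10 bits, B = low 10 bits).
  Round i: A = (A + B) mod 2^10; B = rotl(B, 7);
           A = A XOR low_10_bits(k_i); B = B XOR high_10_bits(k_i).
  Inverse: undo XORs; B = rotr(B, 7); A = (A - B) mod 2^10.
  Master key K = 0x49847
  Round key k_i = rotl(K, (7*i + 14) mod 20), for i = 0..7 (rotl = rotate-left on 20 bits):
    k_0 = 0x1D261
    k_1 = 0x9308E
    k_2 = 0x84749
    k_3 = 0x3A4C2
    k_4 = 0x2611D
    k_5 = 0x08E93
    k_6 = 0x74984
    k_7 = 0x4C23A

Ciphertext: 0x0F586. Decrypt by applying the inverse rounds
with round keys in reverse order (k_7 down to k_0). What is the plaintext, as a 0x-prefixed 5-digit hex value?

0x298E2

s_0 = ciphertext = 0x0F586
s_1 = InvRound(s_0, k_7) = 0x159B1
s_2 = InvRound(s_1, k_6) = 0xAEB18
s_3 = InvRound(s_2, k_5) = 0x92DDE
s_4 = InvRound(s_3, k_4) = 0x49232
s_5 = InvRound(s_4, k_3) = 0xC26DD
s_6 = InvRound(s_5, k_2) = 0x77E61
s_7 = InvRound(s_6, k_1) = 0xFA568
s_8 = InvRound(s_7, k_0) = 0x298E2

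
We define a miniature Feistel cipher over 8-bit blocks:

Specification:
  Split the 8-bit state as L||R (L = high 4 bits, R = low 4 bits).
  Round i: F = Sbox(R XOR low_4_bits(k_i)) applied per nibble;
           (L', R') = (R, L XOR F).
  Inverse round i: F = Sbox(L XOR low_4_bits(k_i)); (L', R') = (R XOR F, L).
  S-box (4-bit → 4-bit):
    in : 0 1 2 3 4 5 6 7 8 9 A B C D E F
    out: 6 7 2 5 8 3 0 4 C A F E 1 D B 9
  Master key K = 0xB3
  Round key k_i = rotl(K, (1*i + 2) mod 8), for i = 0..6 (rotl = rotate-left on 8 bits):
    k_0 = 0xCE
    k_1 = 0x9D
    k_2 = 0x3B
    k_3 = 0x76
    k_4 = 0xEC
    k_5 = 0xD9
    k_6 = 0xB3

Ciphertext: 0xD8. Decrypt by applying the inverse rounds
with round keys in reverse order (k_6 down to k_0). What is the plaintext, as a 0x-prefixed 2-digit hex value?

0xFD

s_0 = ciphertext = 0xD8
s_1 = InvRound(s_0, k_6) = 0x3D
s_2 = InvRound(s_1, k_5) = 0x23
s_3 = InvRound(s_2, k_4) = 0x82
s_4 = InvRound(s_3, k_3) = 0x98
s_5 = InvRound(s_4, k_2) = 0xA9
s_6 = InvRound(s_5, k_1) = 0xDA
s_7 = InvRound(s_6, k_0) = 0xFD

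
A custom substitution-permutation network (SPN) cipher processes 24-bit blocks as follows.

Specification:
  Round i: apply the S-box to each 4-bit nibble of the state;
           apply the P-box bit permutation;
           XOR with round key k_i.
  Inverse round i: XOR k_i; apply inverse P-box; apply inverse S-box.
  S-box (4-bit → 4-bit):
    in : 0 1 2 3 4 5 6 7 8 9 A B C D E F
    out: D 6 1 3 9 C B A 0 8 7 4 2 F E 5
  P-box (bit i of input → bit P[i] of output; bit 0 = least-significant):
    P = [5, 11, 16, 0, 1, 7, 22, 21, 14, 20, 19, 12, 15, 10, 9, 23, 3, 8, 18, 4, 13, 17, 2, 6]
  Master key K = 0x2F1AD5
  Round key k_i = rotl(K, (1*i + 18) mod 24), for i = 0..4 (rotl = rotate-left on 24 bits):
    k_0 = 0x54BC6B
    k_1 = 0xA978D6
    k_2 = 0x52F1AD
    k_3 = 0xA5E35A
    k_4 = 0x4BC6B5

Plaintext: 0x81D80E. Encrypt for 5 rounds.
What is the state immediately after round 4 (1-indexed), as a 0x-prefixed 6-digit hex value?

s_0 = plaintext = 0x81D80E
s_1 = Round(s_0, k_0) = 0xB13368
s_2 = Round(s_1, k_1) = 0x9DBD50
s_3 = Round(s_2, k_2) = 0x2FA2D4
s_4 = Round(s_3, k_3) = 0xC105F1
s_5 = Round(s_4, k_4) = 0x845DB7

0xC105F1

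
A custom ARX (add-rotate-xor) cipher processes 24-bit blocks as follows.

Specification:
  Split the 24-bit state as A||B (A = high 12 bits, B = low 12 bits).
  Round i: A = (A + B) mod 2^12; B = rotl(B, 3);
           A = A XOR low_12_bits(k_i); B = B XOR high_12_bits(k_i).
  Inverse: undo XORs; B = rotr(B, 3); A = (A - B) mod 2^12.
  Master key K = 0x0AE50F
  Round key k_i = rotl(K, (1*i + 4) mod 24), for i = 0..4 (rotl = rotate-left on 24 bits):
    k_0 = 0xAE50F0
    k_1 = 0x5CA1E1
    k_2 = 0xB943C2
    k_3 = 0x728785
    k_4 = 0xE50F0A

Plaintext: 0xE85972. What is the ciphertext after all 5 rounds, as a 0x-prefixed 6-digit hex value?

0xA477F5

s_0 = plaintext = 0xE85972
s_1 = Round(s_0, k_0) = 0x707171
s_2 = Round(s_1, k_1) = 0x999E42
s_3 = Round(s_2, k_2) = 0x419983
s_4 = Round(s_3, k_3) = 0xA19B34
s_5 = Round(s_4, k_4) = 0xA477F5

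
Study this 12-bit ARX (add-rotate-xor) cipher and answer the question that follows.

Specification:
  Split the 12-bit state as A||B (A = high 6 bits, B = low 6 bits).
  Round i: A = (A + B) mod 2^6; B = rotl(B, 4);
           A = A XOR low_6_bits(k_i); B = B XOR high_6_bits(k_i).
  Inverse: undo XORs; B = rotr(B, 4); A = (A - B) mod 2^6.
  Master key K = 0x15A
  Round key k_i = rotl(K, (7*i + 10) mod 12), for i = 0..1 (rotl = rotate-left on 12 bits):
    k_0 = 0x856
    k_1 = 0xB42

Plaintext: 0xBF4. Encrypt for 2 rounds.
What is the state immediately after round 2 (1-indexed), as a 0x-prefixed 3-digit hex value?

s_0 = plaintext = 0xBF4
s_1 = Round(s_0, k_0) = 0xD6C
s_2 = Round(s_1, k_1) = 0x8E6

0x8E6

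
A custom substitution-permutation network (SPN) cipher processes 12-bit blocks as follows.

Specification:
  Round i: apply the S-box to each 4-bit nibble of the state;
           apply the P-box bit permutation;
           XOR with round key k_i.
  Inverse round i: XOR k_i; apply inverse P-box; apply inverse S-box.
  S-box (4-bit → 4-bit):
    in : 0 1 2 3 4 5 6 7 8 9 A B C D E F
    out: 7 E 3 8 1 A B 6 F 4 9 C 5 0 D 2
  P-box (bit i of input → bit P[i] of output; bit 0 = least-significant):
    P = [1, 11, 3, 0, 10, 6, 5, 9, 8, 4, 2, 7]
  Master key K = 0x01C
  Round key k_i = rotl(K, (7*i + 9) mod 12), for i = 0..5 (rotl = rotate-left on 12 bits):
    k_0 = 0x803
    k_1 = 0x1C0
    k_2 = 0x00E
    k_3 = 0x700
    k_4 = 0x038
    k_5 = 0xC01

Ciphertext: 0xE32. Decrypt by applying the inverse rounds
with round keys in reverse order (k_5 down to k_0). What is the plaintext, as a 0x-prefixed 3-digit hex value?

0x095

s_0 = ciphertext = 0xE32
s_1 = InvRound(s_0, k_5) = 0xFBA
s_2 = InvRound(s_1, k_4) = 0xAA2
s_3 = InvRound(s_2, k_3) = 0xAC2
s_4 = InvRound(s_3, k_2) = 0xB57
s_5 = InvRound(s_4, k_1) = 0x136
s_6 = InvRound(s_5, k_0) = 0x095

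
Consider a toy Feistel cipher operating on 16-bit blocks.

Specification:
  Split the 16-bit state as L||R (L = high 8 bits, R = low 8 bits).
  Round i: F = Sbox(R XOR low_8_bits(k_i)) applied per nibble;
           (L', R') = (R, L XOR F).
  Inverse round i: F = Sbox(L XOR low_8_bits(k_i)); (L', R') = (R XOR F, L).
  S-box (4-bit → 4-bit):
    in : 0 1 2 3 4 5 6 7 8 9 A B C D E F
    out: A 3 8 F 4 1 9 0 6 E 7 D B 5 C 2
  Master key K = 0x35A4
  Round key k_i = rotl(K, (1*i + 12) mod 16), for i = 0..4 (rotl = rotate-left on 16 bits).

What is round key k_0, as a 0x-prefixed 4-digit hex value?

0x435A

K = 0x35A4
k_0 = rotl(K, (1*0+12) mod 16) = rotl(K, 12) = 0x435A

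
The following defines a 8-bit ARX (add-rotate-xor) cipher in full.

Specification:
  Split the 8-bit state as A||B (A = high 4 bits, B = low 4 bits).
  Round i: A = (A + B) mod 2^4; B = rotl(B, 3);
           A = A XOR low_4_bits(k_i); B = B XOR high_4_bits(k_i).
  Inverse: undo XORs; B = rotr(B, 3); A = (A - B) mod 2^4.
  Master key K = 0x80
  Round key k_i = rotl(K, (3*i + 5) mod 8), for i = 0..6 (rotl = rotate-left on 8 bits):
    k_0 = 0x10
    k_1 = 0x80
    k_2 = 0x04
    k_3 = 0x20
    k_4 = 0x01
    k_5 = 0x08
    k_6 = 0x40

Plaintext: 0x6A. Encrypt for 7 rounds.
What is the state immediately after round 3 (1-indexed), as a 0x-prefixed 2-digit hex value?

0xA5

s_0 = plaintext = 0x6A
s_1 = Round(s_0, k_0) = 0x04
s_2 = Round(s_1, k_1) = 0x4A
s_3 = Round(s_2, k_2) = 0xA5
s_4 = Round(s_3, k_3) = 0xF8
s_5 = Round(s_4, k_4) = 0x64
s_6 = Round(s_5, k_5) = 0x22
s_7 = Round(s_6, k_6) = 0x45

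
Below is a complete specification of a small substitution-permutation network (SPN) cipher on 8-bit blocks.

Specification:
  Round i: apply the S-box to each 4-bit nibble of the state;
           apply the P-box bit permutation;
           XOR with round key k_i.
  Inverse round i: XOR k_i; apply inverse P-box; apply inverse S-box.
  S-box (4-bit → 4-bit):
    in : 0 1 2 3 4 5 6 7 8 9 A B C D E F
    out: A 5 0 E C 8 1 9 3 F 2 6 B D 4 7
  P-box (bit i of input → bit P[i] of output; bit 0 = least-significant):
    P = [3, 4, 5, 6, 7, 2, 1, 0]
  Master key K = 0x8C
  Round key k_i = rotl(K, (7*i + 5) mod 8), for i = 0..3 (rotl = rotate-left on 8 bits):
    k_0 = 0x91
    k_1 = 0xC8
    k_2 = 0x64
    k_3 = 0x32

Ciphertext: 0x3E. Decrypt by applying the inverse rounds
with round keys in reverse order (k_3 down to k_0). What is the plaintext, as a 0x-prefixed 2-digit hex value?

0x0C

s_0 = ciphertext = 0x3E
s_1 = InvRound(s_0, k_3) = 0xA6
s_2 = InvRound(s_1, k_2) = 0x15
s_3 = InvRound(s_2, k_1) = 0xCC
s_4 = InvRound(s_3, k_0) = 0x0C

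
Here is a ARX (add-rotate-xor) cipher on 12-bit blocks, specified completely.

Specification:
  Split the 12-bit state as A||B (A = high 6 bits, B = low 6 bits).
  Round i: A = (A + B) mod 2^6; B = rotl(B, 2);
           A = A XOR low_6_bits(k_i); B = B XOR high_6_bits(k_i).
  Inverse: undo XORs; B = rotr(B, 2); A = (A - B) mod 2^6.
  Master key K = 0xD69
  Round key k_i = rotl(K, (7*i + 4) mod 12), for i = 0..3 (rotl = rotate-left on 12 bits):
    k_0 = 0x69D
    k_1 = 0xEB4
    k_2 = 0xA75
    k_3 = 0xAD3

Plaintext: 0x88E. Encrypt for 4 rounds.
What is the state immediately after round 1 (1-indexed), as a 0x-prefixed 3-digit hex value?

0xB62

s_0 = plaintext = 0x88E
s_1 = Round(s_0, k_0) = 0xB62
s_2 = Round(s_1, k_1) = 0xEF0
s_3 = Round(s_2, k_2) = 0x7AA
s_4 = Round(s_3, k_3) = 0x6C1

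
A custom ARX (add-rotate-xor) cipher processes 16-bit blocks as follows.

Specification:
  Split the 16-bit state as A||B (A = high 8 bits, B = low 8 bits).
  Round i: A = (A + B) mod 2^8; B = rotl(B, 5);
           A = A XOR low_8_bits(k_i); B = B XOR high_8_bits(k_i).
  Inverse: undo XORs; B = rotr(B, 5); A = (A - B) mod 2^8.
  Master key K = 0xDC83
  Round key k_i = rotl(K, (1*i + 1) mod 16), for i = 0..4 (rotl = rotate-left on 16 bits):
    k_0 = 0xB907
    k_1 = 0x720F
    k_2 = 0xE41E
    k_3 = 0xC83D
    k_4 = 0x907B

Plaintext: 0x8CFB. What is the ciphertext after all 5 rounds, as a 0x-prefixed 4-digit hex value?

0xDA4F

s_0 = plaintext = 0x8CFB
s_1 = Round(s_0, k_0) = 0x80C6
s_2 = Round(s_1, k_1) = 0x49AA
s_3 = Round(s_2, k_2) = 0xEDB1
s_4 = Round(s_3, k_3) = 0xA3FE
s_5 = Round(s_4, k_4) = 0xDA4F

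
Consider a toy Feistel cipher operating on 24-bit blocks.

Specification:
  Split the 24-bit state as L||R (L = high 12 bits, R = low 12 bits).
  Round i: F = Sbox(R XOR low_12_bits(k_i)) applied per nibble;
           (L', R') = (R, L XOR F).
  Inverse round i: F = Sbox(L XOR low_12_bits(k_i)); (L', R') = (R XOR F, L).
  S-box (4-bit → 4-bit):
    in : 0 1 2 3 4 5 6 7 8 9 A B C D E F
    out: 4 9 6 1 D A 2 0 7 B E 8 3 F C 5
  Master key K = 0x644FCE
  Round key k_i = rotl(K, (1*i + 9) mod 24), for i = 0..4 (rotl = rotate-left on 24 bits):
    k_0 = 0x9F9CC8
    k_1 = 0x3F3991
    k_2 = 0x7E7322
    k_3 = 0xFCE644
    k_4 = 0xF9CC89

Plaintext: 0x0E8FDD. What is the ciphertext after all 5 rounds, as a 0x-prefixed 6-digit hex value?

s_0 = plaintext = 0x0E8FDD
s_1 = Round(s_0, k_0) = 0xFDD172
s_2 = Round(s_1, k_1) = 0x17281C
s_3 = Round(s_2, k_2) = 0x81C96E
s_4 = Round(s_3, k_3) = 0x96ED72
s_5 = Round(s_4, k_4) = 0xD72036

0xD72036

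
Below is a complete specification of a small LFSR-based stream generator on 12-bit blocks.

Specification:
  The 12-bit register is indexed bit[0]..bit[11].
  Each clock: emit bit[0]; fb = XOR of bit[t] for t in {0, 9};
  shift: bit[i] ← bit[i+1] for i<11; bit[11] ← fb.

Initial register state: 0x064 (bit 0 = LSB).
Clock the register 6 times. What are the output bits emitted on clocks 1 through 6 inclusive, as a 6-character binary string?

001001

reg_0 = 0x064
clock 1: out=0, reg = 0x032
clock 2: out=0, reg = 0x019
clock 3: out=1, reg = 0x80C
clock 4: out=0, reg = 0x406
clock 5: out=0, reg = 0x203
clock 6: out=1, reg = 0x101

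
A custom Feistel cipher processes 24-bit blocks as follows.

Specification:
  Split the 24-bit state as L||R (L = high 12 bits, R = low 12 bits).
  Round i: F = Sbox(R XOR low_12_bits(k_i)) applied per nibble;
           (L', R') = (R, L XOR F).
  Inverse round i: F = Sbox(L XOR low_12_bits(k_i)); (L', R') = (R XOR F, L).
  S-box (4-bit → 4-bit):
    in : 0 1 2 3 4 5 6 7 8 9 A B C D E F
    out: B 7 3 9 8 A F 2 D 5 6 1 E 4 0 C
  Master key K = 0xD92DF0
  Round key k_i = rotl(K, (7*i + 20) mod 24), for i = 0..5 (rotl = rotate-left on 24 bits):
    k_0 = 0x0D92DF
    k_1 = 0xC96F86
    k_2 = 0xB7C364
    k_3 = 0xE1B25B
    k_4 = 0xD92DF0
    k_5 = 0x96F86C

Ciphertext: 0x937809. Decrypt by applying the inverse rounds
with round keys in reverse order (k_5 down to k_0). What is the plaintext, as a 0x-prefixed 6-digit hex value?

0x4C317B

s_0 = ciphertext = 0x937809
s_1 = InvRound(s_0, k_5) = 0xFA8937
s_2 = InvRound(s_1, k_4) = 0xA9AFA8
s_3 = InvRound(s_2, k_3) = 0x24FA9A
s_4 = InvRound(s_3, k_2) = 0xDAB24F
s_5 = InvRound(s_4, k_1) = 0x17BDAB
s_6 = InvRound(s_5, k_0) = 0x4C317B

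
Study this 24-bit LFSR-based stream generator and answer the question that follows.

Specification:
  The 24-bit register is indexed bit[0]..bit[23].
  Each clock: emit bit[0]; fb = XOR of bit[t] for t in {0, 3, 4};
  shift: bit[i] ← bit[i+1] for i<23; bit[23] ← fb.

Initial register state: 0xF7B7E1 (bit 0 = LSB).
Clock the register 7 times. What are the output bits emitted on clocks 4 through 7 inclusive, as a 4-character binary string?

reg_0 = 0xF7B7E1
clock 1: out=1, reg = 0xFBDBF0
clock 2: out=0, reg = 0xFDEDF8
clock 3: out=0, reg = 0x7EF6FC
clock 4: out=0, reg = 0x3F7B7E
clock 5: out=0, reg = 0x1FBDBF
clock 6: out=1, reg = 0x8FDEDF
clock 7: out=1, reg = 0xC7EF6F

0011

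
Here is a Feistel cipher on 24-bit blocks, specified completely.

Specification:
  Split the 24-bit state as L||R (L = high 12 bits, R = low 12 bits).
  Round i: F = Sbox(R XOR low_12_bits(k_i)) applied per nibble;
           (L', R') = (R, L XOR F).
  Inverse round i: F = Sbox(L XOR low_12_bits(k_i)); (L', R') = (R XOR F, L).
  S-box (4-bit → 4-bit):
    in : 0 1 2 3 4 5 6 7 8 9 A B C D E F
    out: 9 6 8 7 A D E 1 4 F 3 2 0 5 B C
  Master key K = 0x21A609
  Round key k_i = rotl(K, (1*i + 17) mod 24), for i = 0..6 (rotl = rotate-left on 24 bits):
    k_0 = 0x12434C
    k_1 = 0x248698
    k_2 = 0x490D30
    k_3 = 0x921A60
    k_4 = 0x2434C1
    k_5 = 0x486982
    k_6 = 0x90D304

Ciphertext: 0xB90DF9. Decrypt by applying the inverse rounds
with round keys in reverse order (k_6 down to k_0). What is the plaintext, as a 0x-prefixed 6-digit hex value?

s_0 = ciphertext = 0xB90DF9
s_1 = InvRound(s_0, k_6) = 0x903B90
s_2 = InvRound(s_1, k_5) = 0x2D6903
s_3 = InvRound(s_2, k_4) = 0x7622D6
s_4 = InvRound(s_3, k_3) = 0x74E762
s_5 = InvRound(s_4, k_2) = 0x47974E
s_6 = InvRound(s_5, k_1) = 0xFF8479
s_7 = InvRound(s_6, k_0) = 0x453FF8

0x453FF8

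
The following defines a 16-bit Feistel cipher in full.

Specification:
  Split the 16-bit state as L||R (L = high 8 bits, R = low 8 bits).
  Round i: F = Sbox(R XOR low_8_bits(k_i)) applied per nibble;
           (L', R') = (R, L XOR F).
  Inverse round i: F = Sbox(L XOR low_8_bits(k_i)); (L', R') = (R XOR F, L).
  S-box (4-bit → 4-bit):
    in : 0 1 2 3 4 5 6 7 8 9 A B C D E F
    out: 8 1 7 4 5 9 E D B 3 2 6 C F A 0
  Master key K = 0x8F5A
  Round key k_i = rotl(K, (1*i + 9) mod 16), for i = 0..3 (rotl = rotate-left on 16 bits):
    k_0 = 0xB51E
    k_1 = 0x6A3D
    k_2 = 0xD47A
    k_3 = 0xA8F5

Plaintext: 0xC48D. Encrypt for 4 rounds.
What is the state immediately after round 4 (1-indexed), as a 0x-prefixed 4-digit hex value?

s_0 = plaintext = 0xC48D
s_1 = Round(s_0, k_0) = 0x8DF0
s_2 = Round(s_1, k_1) = 0xF042
s_3 = Round(s_2, k_2) = 0x42BB
s_4 = Round(s_3, k_3) = 0xBB18

0xBB18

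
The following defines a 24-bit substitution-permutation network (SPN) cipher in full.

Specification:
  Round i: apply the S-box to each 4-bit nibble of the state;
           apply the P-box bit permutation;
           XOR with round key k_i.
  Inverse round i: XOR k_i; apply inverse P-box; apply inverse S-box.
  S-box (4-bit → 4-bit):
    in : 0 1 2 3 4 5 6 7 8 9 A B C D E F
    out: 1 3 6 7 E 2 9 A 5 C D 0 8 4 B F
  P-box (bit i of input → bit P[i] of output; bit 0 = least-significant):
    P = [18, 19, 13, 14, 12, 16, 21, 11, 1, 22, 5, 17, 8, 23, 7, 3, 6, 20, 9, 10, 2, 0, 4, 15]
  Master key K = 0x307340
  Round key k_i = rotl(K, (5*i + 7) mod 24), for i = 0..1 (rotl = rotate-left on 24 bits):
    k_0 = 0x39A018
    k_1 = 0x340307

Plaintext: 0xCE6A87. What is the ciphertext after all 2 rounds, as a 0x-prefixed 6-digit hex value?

0xED294B

s_0 = plaintext = 0xCE6A87
s_1 = Round(s_0, k_0) = 0x037572
s_2 = Round(s_1, k_1) = 0xED294B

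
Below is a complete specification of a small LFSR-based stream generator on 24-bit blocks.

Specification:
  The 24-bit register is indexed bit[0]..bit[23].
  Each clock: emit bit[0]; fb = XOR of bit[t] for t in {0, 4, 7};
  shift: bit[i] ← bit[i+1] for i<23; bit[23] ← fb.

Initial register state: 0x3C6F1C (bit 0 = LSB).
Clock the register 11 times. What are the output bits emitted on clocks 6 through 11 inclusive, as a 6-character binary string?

reg_0 = 0x3C6F1C
clock 1: out=0, reg = 0x9E378E
clock 2: out=0, reg = 0xCF1BC7
clock 3: out=1, reg = 0x678DE3
clock 4: out=1, reg = 0x33C6F1
clock 5: out=1, reg = 0x99E378
clock 6: out=0, reg = 0xCCF1BC
clock 7: out=0, reg = 0x6678DE
clock 8: out=0, reg = 0x333C6F
clock 9: out=1, reg = 0x999E37
clock 10: out=1, reg = 0x4CCF1B
clock 11: out=1, reg = 0x26678D

000111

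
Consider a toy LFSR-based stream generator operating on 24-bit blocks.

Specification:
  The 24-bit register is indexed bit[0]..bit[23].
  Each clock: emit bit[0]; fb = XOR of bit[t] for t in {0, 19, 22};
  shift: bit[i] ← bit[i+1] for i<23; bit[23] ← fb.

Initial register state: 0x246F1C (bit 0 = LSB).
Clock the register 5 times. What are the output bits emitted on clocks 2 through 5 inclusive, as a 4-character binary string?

reg_0 = 0x246F1C
clock 1: out=0, reg = 0x12378E
clock 2: out=0, reg = 0x091BC7
clock 3: out=1, reg = 0x048DE3
clock 4: out=1, reg = 0x8246F1
clock 5: out=1, reg = 0xC12378

0111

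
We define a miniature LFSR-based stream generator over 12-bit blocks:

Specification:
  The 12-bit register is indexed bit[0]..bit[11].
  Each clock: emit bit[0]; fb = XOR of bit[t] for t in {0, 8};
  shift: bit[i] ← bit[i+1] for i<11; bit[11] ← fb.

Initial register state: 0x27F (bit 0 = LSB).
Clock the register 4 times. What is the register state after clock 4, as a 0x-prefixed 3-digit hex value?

0xD27

reg_0 = 0x27F
clock 1: out=1, reg = 0x93F
clock 2: out=1, reg = 0x49F
clock 3: out=1, reg = 0xA4F
clock 4: out=1, reg = 0xD27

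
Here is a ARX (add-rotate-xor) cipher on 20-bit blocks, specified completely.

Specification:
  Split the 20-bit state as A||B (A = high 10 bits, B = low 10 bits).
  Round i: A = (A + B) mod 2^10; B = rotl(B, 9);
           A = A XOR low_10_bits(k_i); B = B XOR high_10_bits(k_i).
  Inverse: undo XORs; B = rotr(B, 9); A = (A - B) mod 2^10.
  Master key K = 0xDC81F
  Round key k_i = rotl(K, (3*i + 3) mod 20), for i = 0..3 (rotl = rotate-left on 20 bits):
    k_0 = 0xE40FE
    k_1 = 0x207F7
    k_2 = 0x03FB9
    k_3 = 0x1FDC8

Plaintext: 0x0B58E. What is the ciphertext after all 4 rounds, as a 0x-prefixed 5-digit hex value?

0xC38B2

s_0 = plaintext = 0x0B58E
s_1 = Round(s_0, k_0) = 0x51757
s_2 = Round(s_1, k_1) = 0xDAF2A
s_3 = Round(s_2, k_2) = 0x4B19A
s_4 = Round(s_3, k_3) = 0xC38B2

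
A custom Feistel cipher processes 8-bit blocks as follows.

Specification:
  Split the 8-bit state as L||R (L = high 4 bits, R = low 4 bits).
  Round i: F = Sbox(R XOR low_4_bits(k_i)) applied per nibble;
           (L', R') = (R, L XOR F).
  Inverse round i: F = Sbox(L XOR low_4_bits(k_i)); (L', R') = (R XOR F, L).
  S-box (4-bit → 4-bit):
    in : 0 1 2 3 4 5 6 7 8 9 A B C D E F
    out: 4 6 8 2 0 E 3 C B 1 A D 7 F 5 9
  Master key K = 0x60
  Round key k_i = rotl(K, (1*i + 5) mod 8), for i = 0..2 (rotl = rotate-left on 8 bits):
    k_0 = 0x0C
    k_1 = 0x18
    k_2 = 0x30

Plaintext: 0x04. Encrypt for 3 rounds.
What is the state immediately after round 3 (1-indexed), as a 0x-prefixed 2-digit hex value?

0x68

s_0 = plaintext = 0x04
s_1 = Round(s_0, k_0) = 0x4B
s_2 = Round(s_1, k_1) = 0xB6
s_3 = Round(s_2, k_2) = 0x68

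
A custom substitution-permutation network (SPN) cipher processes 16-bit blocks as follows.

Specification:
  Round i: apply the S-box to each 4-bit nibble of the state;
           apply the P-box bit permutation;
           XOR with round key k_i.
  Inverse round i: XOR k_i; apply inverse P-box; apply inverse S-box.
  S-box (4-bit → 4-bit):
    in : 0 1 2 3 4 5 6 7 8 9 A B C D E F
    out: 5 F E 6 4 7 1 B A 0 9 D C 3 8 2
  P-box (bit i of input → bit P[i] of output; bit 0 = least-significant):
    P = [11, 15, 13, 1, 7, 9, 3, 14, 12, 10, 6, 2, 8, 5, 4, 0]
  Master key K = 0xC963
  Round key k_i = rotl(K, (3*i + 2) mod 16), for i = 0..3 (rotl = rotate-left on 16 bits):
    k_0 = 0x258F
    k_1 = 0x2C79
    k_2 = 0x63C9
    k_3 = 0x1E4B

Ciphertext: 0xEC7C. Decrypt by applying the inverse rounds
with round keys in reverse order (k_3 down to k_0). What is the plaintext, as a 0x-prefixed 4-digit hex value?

0xF306

s_0 = ciphertext = 0xEC7C
s_1 = InvRound(s_0, k_3) = 0x2A82
s_2 = InvRound(s_1, k_2) = 0xA4CA
s_3 = InvRound(s_2, k_1) = 0x2967
s_4 = InvRound(s_3, k_0) = 0xF306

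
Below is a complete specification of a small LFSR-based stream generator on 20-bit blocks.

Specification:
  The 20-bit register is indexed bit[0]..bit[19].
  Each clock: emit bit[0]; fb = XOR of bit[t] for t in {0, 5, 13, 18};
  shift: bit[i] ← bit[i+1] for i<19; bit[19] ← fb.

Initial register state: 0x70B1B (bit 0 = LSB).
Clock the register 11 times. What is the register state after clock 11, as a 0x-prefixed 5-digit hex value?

0x164E1

reg_0 = 0x70B1B
clock 1: out=1, reg = 0x3858D
clock 2: out=1, reg = 0x9C2C6
clock 3: out=0, reg = 0x4E163
clock 4: out=1, reg = 0x270B1
clock 5: out=1, reg = 0x93858
clock 6: out=0, reg = 0xC9C2C
clock 7: out=0, reg = 0x64E16
clock 8: out=0, reg = 0xB270B
clock 9: out=1, reg = 0x59385
clock 10: out=1, reg = 0x2C9C2
clock 11: out=0, reg = 0x164E1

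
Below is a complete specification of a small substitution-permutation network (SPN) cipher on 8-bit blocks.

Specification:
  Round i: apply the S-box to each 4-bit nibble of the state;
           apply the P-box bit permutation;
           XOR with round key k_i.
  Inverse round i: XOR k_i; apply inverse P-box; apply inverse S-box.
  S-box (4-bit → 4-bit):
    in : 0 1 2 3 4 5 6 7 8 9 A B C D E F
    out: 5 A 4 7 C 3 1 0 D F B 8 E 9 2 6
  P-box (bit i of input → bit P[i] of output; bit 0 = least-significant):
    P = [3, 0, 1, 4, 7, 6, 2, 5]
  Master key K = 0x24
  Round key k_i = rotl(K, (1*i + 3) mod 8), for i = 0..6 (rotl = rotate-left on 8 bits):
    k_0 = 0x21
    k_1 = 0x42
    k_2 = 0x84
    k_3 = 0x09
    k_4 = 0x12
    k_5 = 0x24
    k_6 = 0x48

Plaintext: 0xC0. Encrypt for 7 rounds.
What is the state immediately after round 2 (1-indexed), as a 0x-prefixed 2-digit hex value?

0x65

s_0 = plaintext = 0xC0
s_1 = Round(s_0, k_0) = 0x4F
s_2 = Round(s_1, k_1) = 0x65
s_3 = Round(s_2, k_2) = 0x0D
s_4 = Round(s_3, k_3) = 0x95
s_5 = Round(s_4, k_4) = 0xFF
s_6 = Round(s_5, k_5) = 0x63
s_7 = Round(s_6, k_6) = 0xC3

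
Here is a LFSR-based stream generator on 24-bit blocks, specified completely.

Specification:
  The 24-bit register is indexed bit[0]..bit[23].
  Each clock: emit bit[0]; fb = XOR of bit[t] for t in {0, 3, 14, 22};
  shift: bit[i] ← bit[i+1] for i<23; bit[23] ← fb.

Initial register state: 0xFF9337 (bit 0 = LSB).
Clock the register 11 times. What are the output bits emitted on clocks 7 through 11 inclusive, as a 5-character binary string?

00110

reg_0 = 0xFF9337
clock 1: out=1, reg = 0x7FC99B
clock 2: out=1, reg = 0x3FE4CD
clock 3: out=1, reg = 0x9FF266
clock 4: out=0, reg = 0xCFF933
clock 5: out=1, reg = 0xE7FC99
clock 6: out=1, reg = 0x73FE4C
clock 7: out=0, reg = 0xB9FF26
clock 8: out=0, reg = 0xDCFF93
clock 9: out=1, reg = 0xEE7FC9
clock 10: out=1, reg = 0x773FE4
clock 11: out=0, reg = 0xBB9FF2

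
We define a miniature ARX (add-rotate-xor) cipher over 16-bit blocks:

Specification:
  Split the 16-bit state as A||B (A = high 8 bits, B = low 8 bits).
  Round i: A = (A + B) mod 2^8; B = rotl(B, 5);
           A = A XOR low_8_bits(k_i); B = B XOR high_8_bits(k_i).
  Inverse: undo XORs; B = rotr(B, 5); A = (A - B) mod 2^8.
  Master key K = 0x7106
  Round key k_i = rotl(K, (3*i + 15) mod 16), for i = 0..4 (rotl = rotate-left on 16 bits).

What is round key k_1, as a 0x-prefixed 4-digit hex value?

K = 0x7106
k_0 = rotl(K, (3*0+15) mod 16) = rotl(K, 15) = 0x3883
k_1 = rotl(K, (3*1+15) mod 16) = rotl(K, 2) = 0xC419

0xC419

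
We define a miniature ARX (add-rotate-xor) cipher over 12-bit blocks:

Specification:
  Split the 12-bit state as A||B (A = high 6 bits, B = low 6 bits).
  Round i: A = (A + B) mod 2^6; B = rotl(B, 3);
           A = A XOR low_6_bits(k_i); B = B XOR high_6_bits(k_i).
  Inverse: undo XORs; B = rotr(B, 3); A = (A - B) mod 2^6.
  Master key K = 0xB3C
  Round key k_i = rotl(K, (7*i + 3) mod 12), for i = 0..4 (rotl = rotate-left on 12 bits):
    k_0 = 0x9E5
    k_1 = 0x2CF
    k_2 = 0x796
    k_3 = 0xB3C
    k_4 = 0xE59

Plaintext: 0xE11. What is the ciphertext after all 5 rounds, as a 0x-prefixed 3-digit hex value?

s_0 = plaintext = 0xE11
s_1 = Round(s_0, k_0) = 0xB2D
s_2 = Round(s_1, k_1) = 0x5A6
s_3 = Round(s_2, k_2) = 0xAAA
s_4 = Round(s_3, k_3) = 0xA39
s_5 = Round(s_4, k_4) = 0xE36

0xE36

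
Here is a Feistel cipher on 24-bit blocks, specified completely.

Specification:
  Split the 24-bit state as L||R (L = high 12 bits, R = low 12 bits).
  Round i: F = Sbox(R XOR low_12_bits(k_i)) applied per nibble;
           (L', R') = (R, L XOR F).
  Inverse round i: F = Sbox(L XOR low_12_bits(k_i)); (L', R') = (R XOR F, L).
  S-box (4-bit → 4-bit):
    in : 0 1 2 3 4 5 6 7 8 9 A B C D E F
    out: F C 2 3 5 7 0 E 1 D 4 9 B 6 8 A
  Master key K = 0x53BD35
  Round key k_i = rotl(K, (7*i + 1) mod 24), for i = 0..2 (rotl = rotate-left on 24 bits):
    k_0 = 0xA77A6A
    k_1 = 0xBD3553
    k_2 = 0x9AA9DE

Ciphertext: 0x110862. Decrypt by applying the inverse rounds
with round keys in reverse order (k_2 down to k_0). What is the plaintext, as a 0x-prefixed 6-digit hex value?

0x6D4A0D

s_0 = ciphertext = 0x110862
s_1 = InvRound(s_0, k_2) = 0x9DA110
s_2 = InvRound(s_1, k_1) = 0xA0D9DA
s_3 = InvRound(s_2, k_0) = 0x6D4A0D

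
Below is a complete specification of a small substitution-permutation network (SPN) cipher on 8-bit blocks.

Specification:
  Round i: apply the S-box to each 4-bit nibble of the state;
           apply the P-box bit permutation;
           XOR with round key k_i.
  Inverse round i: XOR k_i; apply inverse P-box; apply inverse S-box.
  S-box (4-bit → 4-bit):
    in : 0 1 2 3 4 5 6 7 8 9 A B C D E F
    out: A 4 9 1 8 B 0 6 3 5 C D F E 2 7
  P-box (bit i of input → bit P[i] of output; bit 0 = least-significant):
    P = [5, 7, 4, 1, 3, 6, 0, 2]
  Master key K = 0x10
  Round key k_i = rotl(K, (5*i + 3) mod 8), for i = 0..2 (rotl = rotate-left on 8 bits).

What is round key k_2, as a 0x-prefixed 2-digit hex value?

0x02

K = 0x10
k_0 = rotl(K, (5*0+3) mod 8) = rotl(K, 3) = 0x80
k_1 = rotl(K, (5*1+3) mod 8) = rotl(K, 0) = 0x10
k_2 = rotl(K, (5*2+3) mod 8) = rotl(K, 5) = 0x02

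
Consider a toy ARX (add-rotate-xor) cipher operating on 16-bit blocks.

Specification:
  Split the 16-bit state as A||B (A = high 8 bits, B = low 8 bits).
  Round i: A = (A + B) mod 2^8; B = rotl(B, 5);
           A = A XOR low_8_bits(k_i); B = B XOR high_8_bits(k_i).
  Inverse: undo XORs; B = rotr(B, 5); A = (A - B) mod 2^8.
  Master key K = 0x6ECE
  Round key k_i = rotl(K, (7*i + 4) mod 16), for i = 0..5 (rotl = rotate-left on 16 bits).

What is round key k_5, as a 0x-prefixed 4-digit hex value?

K = 0x6ECE
k_0 = rotl(K, (7*0+4) mod 16) = rotl(K, 4) = 0xECE6
k_1 = rotl(K, (7*1+4) mod 16) = rotl(K, 11) = 0x7376
k_2 = rotl(K, (7*2+4) mod 16) = rotl(K, 2) = 0xBB39
k_3 = rotl(K, (7*3+4) mod 16) = rotl(K, 9) = 0x9CDD
k_4 = rotl(K, (7*4+4) mod 16) = rotl(K, 0) = 0x6ECE
k_5 = rotl(K, (7*5+4) mod 16) = rotl(K, 7) = 0x6737

0x6737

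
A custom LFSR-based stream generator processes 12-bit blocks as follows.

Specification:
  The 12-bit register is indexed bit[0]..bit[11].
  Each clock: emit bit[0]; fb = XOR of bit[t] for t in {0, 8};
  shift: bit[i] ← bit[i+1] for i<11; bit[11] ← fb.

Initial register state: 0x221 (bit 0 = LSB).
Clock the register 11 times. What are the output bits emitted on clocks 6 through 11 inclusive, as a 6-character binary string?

100010

reg_0 = 0x221
clock 1: out=1, reg = 0x910
clock 2: out=0, reg = 0xC88
clock 3: out=0, reg = 0x644
clock 4: out=0, reg = 0x322
clock 5: out=0, reg = 0x991
clock 6: out=1, reg = 0x4C8
clock 7: out=0, reg = 0x264
clock 8: out=0, reg = 0x132
clock 9: out=0, reg = 0x899
clock 10: out=1, reg = 0xC4C
clock 11: out=0, reg = 0x626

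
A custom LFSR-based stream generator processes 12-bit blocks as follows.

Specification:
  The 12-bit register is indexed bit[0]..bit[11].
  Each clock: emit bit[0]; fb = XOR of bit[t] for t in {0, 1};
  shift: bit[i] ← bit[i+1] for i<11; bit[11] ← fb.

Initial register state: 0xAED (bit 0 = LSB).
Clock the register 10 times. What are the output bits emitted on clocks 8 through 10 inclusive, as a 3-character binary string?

reg_0 = 0xAED
clock 1: out=1, reg = 0xD76
clock 2: out=0, reg = 0xEBB
clock 3: out=1, reg = 0x75D
clock 4: out=1, reg = 0xBAE
clock 5: out=0, reg = 0xDD7
clock 6: out=1, reg = 0x6EB
clock 7: out=1, reg = 0x375
clock 8: out=1, reg = 0x9BA
clock 9: out=0, reg = 0xCDD
clock 10: out=1, reg = 0xE6E

101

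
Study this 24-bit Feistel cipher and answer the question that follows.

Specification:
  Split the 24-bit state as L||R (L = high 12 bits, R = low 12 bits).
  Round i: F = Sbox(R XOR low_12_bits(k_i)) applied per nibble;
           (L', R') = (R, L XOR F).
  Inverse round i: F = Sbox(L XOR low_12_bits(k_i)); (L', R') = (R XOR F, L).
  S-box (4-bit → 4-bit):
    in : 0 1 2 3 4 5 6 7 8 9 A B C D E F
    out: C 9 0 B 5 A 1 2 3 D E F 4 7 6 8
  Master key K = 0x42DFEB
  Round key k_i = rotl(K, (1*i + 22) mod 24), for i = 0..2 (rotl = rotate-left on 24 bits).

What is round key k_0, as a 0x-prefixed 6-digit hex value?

0xD0B7FA

K = 0x42DFEB
k_0 = rotl(K, (1*0+22) mod 24) = rotl(K, 22) = 0xD0B7FA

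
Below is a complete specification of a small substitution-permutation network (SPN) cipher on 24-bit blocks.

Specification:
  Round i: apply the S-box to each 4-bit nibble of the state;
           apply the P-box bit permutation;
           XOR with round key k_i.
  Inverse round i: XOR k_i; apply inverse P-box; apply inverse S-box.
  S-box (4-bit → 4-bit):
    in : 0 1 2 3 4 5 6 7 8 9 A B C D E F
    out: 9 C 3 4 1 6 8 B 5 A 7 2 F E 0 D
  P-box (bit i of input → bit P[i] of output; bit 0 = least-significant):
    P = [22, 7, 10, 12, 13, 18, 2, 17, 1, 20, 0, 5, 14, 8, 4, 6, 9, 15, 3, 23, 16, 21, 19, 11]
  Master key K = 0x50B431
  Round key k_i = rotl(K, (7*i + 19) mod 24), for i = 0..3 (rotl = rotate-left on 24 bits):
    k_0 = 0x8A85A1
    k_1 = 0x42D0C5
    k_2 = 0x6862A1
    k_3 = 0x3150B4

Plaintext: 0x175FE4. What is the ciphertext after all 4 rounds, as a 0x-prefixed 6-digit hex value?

0x16B964

s_0 = plaintext = 0x175FE4
s_1 = Round(s_0, k_0) = 0x420E92
s_2 = Round(s_1, k_1) = 0x051205
s_3 = Round(s_2, k_2) = 0x7BCE7B
s_4 = Round(s_3, k_3) = 0x16B964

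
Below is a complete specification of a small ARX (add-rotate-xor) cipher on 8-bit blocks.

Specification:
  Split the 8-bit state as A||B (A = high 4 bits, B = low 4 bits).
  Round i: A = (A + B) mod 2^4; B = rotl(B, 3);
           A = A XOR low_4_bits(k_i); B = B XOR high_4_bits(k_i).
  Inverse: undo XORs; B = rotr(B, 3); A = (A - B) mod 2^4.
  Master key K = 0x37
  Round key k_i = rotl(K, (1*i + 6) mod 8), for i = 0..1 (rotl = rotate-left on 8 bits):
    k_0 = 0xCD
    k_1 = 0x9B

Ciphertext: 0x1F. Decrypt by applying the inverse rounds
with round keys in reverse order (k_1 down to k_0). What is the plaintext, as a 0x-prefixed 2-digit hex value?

s_0 = ciphertext = 0x1F
s_1 = InvRound(s_0, k_1) = 0xEC
s_2 = InvRound(s_1, k_0) = 0x30

0x30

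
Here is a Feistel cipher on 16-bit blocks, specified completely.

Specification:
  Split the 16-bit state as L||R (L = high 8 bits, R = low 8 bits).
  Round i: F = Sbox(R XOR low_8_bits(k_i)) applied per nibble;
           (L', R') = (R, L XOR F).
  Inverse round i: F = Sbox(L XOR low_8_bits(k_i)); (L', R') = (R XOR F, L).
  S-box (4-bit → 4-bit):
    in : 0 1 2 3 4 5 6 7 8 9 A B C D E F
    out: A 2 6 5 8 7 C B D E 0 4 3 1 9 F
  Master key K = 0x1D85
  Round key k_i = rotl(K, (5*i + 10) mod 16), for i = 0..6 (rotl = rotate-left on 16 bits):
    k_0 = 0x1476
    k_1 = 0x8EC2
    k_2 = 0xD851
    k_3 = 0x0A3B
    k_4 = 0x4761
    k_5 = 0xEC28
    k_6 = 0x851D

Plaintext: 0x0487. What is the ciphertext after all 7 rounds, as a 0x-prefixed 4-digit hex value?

0x637A

s_0 = plaintext = 0x0487
s_1 = Round(s_0, k_0) = 0x87F6
s_2 = Round(s_1, k_1) = 0xF6DF
s_3 = Round(s_2, k_2) = 0xDF2F
s_4 = Round(s_3, k_3) = 0x2FF7
s_5 = Round(s_4, k_4) = 0xF7C3
s_6 = Round(s_5, k_5) = 0xC363
s_7 = Round(s_6, k_6) = 0x637A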